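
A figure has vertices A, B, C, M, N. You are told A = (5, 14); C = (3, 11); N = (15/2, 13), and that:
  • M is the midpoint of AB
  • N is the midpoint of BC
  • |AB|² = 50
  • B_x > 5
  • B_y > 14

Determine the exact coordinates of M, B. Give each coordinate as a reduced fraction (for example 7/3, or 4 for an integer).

1. B_x = 12  [B = 2·N−C = 2·(15/2, 13)−(3, 11)]
2. B_y = 15  [B = 2·N−C = 2·(15/2, 13)−(3, 11)]
   so B = (12, 15)
3. M_x = 17/2  [2·M = A+B = (5, 14)+(12, 15)]
4. M_y = 29/2  [2·M = A+B = (5, 14)+(12, 15)]
   so M = (17/2, 29/2)

M = (17/2, 29/2)
B = (12, 15)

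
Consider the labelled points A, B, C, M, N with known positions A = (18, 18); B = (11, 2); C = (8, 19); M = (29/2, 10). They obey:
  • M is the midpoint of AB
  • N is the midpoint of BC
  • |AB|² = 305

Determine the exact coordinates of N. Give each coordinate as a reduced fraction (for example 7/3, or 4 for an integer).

N = (19/2, 21/2)

1. N_x = 19/2  [2·N = B+C = (11, 2)+(8, 19)]
2. N_y = 21/2  [2·N = B+C = (11, 2)+(8, 19)]
   so N = (19/2, 21/2)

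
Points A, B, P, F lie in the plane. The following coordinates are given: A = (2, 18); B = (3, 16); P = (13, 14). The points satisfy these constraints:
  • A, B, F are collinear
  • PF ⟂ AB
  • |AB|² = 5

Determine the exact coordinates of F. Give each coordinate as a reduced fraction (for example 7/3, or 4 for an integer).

1. F_x = 29/5  [[A, B, F are collinear ⇒ 2x+1y-22=0] ∩ [PF ⟂ AB ⇒ 1x-2y+15=0]]
2. F_y = 52/5  [[A, B, F are collinear ⇒ 2x+1y-22=0] ∩ [PF ⟂ AB ⇒ 1x-2y+15=0]]
   so F = (29/5, 52/5)

F = (29/5, 52/5)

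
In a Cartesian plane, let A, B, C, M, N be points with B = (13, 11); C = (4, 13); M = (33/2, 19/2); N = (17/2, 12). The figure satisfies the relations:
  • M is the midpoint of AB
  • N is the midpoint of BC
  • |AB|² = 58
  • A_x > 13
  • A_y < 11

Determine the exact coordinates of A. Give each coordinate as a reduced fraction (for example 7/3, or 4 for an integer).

1. A_x = 20  [A = 2·M−B = 2·(33/2, 19/2)−(13, 11)]
2. A_y = 8  [A = 2·M−B = 2·(33/2, 19/2)−(13, 11)]
   so A = (20, 8)

A = (20, 8)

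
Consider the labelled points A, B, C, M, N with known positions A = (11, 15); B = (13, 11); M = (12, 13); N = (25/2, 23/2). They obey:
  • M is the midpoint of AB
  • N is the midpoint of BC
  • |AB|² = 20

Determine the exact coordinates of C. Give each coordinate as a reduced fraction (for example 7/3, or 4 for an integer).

1. C_x = 12  [C = 2·N−B = 2·(25/2, 23/2)−(13, 11)]
2. C_y = 12  [C = 2·N−B = 2·(25/2, 23/2)−(13, 11)]
   so C = (12, 12)

C = (12, 12)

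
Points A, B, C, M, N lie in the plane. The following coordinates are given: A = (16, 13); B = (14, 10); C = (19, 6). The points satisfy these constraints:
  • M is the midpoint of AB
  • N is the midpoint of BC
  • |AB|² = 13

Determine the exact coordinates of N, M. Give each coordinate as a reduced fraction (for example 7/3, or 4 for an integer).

1. M_x = 15  [2·M = A+B = (16, 13)+(14, 10)]
2. M_y = 23/2  [2·M = A+B = (16, 13)+(14, 10)]
   so M = (15, 23/2)
3. N_x = 33/2  [2·N = B+C = (14, 10)+(19, 6)]
4. N_y = 8  [2·N = B+C = (14, 10)+(19, 6)]
   so N = (33/2, 8)

N = (33/2, 8)
M = (15, 23/2)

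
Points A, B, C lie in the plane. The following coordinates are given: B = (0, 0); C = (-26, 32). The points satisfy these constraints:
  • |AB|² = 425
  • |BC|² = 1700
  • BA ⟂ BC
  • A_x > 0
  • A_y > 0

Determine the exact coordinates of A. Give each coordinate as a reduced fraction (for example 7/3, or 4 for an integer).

1. A_x = 16  [[BA ⟂ BC ⇒ -26x+32y=0] ∩ [|A−(0, 0)|²=425]]
2. A_y = 13  [[BA ⟂ BC ⇒ -26x+32y=0] ∩ [|A−(0, 0)|²=425]]
   so A = (16, 13)

A = (16, 13)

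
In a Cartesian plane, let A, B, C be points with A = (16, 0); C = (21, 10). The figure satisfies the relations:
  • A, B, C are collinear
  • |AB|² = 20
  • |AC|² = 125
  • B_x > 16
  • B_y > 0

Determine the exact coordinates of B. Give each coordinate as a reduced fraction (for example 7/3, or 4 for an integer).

1. B_x = 18  [[A, B, C are collinear ⇒ 10x-5y-160=0] ∩ [|B−(16, 0)|²=20]]
2. B_y = 4  [[A, B, C are collinear ⇒ 10x-5y-160=0] ∩ [|B−(16, 0)|²=20]]
   so B = (18, 4)

B = (18, 4)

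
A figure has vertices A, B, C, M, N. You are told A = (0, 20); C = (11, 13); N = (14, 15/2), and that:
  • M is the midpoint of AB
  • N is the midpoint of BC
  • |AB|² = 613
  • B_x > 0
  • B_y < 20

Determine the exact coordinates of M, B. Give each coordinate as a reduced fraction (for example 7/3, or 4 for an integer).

M = (17/2, 11)
B = (17, 2)

1. B_x = 17  [B = 2·N−C = 2·(14, 15/2)−(11, 13)]
2. B_y = 2  [B = 2·N−C = 2·(14, 15/2)−(11, 13)]
   so B = (17, 2)
3. M_x = 17/2  [2·M = A+B = (0, 20)+(17, 2)]
4. M_y = 11  [2·M = A+B = (0, 20)+(17, 2)]
   so M = (17/2, 11)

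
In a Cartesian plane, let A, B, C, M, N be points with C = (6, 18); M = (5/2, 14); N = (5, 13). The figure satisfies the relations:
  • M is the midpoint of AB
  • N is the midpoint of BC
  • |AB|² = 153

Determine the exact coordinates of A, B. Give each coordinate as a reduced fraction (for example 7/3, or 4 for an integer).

A = (1, 20)
B = (4, 8)

1. B_x = 4  [B = 2·N−C = 2·(5, 13)−(6, 18)]
2. B_y = 8  [B = 2·N−C = 2·(5, 13)−(6, 18)]
   so B = (4, 8)
3. A_x = 1  [A = 2·M−B = 2·(5/2, 14)−(4, 8)]
4. A_y = 20  [A = 2·M−B = 2·(5/2, 14)−(4, 8)]
   so A = (1, 20)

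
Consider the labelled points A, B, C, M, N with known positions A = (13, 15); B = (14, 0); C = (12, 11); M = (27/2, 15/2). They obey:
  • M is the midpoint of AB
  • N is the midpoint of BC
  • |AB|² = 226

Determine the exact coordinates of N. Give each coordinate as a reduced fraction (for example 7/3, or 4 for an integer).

1. N_x = 13  [2·N = B+C = (14, 0)+(12, 11)]
2. N_y = 11/2  [2·N = B+C = (14, 0)+(12, 11)]
   so N = (13, 11/2)

N = (13, 11/2)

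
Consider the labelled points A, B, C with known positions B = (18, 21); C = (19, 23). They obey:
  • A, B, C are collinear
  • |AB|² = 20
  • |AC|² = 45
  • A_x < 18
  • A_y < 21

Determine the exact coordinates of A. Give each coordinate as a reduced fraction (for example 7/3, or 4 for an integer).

1. A_x = 16  [[A, B, C are collinear ⇒ -2x+1y+15=0] ∩ [|A−(18, 21)|²=20]]
2. A_y = 17  [[A, B, C are collinear ⇒ -2x+1y+15=0] ∩ [|A−(18, 21)|²=20]]
   so A = (16, 17)

A = (16, 17)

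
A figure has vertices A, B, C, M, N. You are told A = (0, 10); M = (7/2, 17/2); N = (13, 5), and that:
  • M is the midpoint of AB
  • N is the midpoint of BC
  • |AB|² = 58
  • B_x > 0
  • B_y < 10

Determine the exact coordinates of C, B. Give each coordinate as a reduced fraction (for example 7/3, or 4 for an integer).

1. B_x = 7  [B = 2·M−A = 2·(7/2, 17/2)−(0, 10)]
2. B_y = 7  [B = 2·M−A = 2·(7/2, 17/2)−(0, 10)]
   so B = (7, 7)
3. C_x = 19  [C = 2·N−B = 2·(13, 5)−(7, 7)]
4. C_y = 3  [C = 2·N−B = 2·(13, 5)−(7, 7)]
   so C = (19, 3)

C = (19, 3)
B = (7, 7)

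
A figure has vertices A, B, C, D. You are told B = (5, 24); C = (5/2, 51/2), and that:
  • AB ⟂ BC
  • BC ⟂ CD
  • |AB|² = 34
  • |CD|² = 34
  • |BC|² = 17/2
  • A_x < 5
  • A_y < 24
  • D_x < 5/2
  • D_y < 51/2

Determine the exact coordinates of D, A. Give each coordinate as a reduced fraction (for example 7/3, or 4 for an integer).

1. D_x = -1/2  [[BC ⟂ CD ⇒ -5/2x+3/2y-32=0] ∩ [|D−(5/2, 51/2)|²=34]]
2. D_y = 41/2  [[BC ⟂ CD ⇒ -5/2x+3/2y-32=0] ∩ [|D−(5/2, 51/2)|²=34]]
   so D = (-1/2, 41/2)
3. A_x = 2  [[AB ⟂ BC ⇒ 5/2x-3/2y+47/2=0] ∩ [|A−(5, 24)|²=34]]
4. A_y = 19  [[AB ⟂ BC ⇒ 5/2x-3/2y+47/2=0] ∩ [|A−(5, 24)|²=34]]
   so A = (2, 19)

D = (-1/2, 41/2)
A = (2, 19)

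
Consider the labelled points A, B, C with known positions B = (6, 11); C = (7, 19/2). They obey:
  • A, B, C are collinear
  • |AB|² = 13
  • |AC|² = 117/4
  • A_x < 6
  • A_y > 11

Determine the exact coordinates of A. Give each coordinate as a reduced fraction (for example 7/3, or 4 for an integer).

1. A_x = 4  [[A, B, C are collinear ⇒ 3/2x+1y-20=0] ∩ [|A−(6, 11)|²=13]]
2. A_y = 14  [[A, B, C are collinear ⇒ 3/2x+1y-20=0] ∩ [|A−(6, 11)|²=13]]
   so A = (4, 14)

A = (4, 14)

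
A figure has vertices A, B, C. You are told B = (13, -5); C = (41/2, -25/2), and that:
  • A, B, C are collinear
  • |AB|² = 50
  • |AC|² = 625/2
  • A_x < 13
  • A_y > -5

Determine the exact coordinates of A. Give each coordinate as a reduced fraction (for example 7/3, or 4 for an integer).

1. A_x = 8  [[A, B, C are collinear ⇒ 15/2x+15/2y-60=0] ∩ [|A−(13, -5)|²=50]]
2. A_y = 0  [[A, B, C are collinear ⇒ 15/2x+15/2y-60=0] ∩ [|A−(13, -5)|²=50]]
   so A = (8, 0)

A = (8, 0)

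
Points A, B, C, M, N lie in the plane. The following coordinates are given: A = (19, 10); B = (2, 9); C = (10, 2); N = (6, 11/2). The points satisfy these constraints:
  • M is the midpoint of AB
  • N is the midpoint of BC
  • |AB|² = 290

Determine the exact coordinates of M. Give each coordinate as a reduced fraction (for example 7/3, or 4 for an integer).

1. M_x = 21/2  [2·M = A+B = (19, 10)+(2, 9)]
2. M_y = 19/2  [2·M = A+B = (19, 10)+(2, 9)]
   so M = (21/2, 19/2)

M = (21/2, 19/2)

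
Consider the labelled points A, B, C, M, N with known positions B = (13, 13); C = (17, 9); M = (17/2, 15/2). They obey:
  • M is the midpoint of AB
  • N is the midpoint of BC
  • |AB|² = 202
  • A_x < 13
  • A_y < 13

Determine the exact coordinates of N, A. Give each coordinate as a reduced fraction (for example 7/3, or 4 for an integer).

1. A_x = 4  [A = 2·M−B = 2·(17/2, 15/2)−(13, 13)]
2. A_y = 2  [A = 2·M−B = 2·(17/2, 15/2)−(13, 13)]
   so A = (4, 2)
3. N_x = 15  [2·N = B+C = (13, 13)+(17, 9)]
4. N_y = 11  [2·N = B+C = (13, 13)+(17, 9)]
   so N = (15, 11)

N = (15, 11)
A = (4, 2)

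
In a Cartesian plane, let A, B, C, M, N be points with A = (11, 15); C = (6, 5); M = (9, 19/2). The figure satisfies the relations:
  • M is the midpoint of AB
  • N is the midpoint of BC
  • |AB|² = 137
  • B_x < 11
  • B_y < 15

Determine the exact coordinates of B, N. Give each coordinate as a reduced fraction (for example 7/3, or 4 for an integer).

1. B_x = 7  [B = 2·M−A = 2·(9, 19/2)−(11, 15)]
2. B_y = 4  [B = 2·M−A = 2·(9, 19/2)−(11, 15)]
   so B = (7, 4)
3. N_x = 13/2  [2·N = B+C = (7, 4)+(6, 5)]
4. N_y = 9/2  [2·N = B+C = (7, 4)+(6, 5)]
   so N = (13/2, 9/2)

B = (7, 4)
N = (13/2, 9/2)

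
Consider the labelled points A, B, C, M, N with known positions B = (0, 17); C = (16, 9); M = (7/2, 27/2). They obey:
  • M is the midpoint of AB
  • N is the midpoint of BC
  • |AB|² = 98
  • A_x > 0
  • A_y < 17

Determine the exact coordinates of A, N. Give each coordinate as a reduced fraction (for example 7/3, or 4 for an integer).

1. A_x = 7  [A = 2·M−B = 2·(7/2, 27/2)−(0, 17)]
2. A_y = 10  [A = 2·M−B = 2·(7/2, 27/2)−(0, 17)]
   so A = (7, 10)
3. N_x = 8  [2·N = B+C = (0, 17)+(16, 9)]
4. N_y = 13  [2·N = B+C = (0, 17)+(16, 9)]
   so N = (8, 13)

A = (7, 10)
N = (8, 13)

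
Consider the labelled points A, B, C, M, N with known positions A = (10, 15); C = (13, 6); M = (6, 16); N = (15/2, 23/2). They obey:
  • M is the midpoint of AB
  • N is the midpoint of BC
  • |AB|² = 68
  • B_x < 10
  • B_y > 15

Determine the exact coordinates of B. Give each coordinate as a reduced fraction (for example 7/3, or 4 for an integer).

1. B_x = 2  [B = 2·M−A = 2·(6, 16)−(10, 15)]
2. B_y = 17  [B = 2·M−A = 2·(6, 16)−(10, 15)]
   so B = (2, 17)

B = (2, 17)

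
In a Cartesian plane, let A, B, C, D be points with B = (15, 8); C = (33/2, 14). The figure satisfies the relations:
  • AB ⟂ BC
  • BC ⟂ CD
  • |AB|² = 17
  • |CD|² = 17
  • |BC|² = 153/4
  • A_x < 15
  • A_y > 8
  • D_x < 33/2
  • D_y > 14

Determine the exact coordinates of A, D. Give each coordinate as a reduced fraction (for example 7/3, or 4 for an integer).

A = (11, 9)
D = (25/2, 15)

1. A_x = 11  [[AB ⟂ BC ⇒ -3/2x-6y+141/2=0] ∩ [|A−(15, 8)|²=17]]
2. A_y = 9  [[AB ⟂ BC ⇒ -3/2x-6y+141/2=0] ∩ [|A−(15, 8)|²=17]]
   so A = (11, 9)
3. D_x = 25/2  [[BC ⟂ CD ⇒ 3/2x+6y-435/4=0] ∩ [|D−(33/2, 14)|²=17]]
4. D_y = 15  [[BC ⟂ CD ⇒ 3/2x+6y-435/4=0] ∩ [|D−(33/2, 14)|²=17]]
   so D = (25/2, 15)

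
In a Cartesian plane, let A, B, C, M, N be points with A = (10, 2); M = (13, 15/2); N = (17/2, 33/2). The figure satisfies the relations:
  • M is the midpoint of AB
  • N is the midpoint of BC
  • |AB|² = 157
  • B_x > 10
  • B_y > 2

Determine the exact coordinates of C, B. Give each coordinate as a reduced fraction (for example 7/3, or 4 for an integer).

C = (1, 20)
B = (16, 13)

1. B_x = 16  [B = 2·M−A = 2·(13, 15/2)−(10, 2)]
2. B_y = 13  [B = 2·M−A = 2·(13, 15/2)−(10, 2)]
   so B = (16, 13)
3. C_x = 1  [C = 2·N−B = 2·(17/2, 33/2)−(16, 13)]
4. C_y = 20  [C = 2·N−B = 2·(17/2, 33/2)−(16, 13)]
   so C = (1, 20)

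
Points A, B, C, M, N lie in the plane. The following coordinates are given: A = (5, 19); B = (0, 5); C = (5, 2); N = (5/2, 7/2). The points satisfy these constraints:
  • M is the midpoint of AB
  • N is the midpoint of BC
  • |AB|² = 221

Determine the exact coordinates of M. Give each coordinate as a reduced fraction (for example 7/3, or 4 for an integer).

M = (5/2, 12)

1. M_x = 5/2  [2·M = A+B = (5, 19)+(0, 5)]
2. M_y = 12  [2·M = A+B = (5, 19)+(0, 5)]
   so M = (5/2, 12)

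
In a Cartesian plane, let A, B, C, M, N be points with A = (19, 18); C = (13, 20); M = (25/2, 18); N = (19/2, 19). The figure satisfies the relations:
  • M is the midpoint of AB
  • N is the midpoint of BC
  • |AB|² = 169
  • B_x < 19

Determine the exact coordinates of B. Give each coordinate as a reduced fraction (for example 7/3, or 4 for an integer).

B = (6, 18)

1. B_x = 6  [B = 2·M−A = 2·(25/2, 18)−(19, 18)]
2. B_y = 18  [B = 2·M−A = 2·(25/2, 18)−(19, 18)]
   so B = (6, 18)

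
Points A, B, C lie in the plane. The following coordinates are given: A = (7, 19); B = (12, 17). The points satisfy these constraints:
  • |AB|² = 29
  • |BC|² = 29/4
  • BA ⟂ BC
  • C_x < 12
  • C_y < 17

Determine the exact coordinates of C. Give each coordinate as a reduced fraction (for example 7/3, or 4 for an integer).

C = (11, 29/2)

1. C_x = 11  [[BA ⟂ BC ⇒ -5x+2y+26=0] ∩ [|C−(12, 17)|²=29/4]]
2. C_y = 29/2  [[BA ⟂ BC ⇒ -5x+2y+26=0] ∩ [|C−(12, 17)|²=29/4]]
   so C = (11, 29/2)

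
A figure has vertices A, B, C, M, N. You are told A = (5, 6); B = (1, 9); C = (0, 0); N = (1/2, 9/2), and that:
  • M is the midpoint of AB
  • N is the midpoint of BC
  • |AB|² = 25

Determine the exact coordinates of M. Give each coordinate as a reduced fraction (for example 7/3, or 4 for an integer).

1. M_x = 3  [2·M = A+B = (5, 6)+(1, 9)]
2. M_y = 15/2  [2·M = A+B = (5, 6)+(1, 9)]
   so M = (3, 15/2)

M = (3, 15/2)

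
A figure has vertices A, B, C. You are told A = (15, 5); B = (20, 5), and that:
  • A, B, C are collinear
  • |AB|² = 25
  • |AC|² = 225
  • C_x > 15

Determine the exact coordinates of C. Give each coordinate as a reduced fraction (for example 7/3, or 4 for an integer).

1. C_x = 30  [[A, B, C are collinear ⇒ 5y-25=0] ∩ [|C−(15, 5)|²=225]]
2. C_y = 5  [[A, B, C are collinear ⇒ 5y-25=0] ∩ [|C−(15, 5)|²=225]]
   so C = (30, 5)

C = (30, 5)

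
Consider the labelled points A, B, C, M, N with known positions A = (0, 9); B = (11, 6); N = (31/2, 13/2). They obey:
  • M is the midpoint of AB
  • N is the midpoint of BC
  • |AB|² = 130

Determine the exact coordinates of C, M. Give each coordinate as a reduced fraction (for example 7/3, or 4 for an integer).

C = (20, 7)
M = (11/2, 15/2)

1. M_x = 11/2  [2·M = A+B = (0, 9)+(11, 6)]
2. M_y = 15/2  [2·M = A+B = (0, 9)+(11, 6)]
   so M = (11/2, 15/2)
3. C_x = 20  [C = 2·N−B = 2·(31/2, 13/2)−(11, 6)]
4. C_y = 7  [C = 2·N−B = 2·(31/2, 13/2)−(11, 6)]
   so C = (20, 7)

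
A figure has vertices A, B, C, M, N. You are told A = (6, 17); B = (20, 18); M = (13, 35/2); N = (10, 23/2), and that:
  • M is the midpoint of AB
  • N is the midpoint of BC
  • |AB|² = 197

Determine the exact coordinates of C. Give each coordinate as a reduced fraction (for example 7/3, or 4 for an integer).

1. C_x = 0  [C = 2·N−B = 2·(10, 23/2)−(20, 18)]
2. C_y = 5  [C = 2·N−B = 2·(10, 23/2)−(20, 18)]
   so C = (0, 5)

C = (0, 5)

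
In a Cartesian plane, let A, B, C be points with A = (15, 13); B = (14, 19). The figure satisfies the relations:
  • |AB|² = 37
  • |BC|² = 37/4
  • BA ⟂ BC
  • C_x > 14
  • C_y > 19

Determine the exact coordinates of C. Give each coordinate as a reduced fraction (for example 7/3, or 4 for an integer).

1. C_x = 17  [[BA ⟂ BC ⇒ 1x-6y+100=0] ∩ [|C−(14, 19)|²=37/4]]
2. C_y = 39/2  [[BA ⟂ BC ⇒ 1x-6y+100=0] ∩ [|C−(14, 19)|²=37/4]]
   so C = (17, 39/2)

C = (17, 39/2)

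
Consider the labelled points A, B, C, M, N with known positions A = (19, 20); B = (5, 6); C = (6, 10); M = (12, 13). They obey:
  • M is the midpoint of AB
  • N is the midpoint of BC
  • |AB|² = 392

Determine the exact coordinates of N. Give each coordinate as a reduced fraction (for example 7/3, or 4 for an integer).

1. N_x = 11/2  [2·N = B+C = (5, 6)+(6, 10)]
2. N_y = 8  [2·N = B+C = (5, 6)+(6, 10)]
   so N = (11/2, 8)

N = (11/2, 8)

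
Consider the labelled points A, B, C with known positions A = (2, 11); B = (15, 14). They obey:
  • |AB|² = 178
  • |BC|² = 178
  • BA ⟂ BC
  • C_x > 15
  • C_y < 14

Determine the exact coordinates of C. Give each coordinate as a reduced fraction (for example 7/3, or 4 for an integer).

1. C_x = 18  [[BA ⟂ BC ⇒ -13x-3y+237=0] ∩ [|C−(15, 14)|²=178]]
2. C_y = 1  [[BA ⟂ BC ⇒ -13x-3y+237=0] ∩ [|C−(15, 14)|²=178]]
   so C = (18, 1)

C = (18, 1)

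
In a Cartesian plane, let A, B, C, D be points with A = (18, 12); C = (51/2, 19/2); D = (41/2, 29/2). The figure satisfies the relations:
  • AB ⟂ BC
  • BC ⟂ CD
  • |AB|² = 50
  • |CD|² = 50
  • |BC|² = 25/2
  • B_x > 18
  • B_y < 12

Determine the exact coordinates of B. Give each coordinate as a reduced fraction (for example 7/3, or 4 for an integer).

B = (23, 7)

1. B_x = 23  [[BC ⟂ CD ⇒ 5x-5y-80=0] ∩ [|B−(18, 12)|²=50]]
2. B_y = 7  [[BC ⟂ CD ⇒ 5x-5y-80=0] ∩ [|B−(18, 12)|²=50]]
   so B = (23, 7)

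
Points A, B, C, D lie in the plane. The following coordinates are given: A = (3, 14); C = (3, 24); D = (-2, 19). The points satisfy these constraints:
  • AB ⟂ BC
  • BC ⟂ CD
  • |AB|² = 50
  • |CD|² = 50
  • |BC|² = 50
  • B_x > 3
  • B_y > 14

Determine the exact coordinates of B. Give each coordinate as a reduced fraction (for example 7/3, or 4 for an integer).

B = (8, 19)

1. B_x = 8  [[BC ⟂ CD ⇒ 5x+5y-135=0] ∩ [|B−(3, 14)|²=50]]
2. B_y = 19  [[BC ⟂ CD ⇒ 5x+5y-135=0] ∩ [|B−(3, 14)|²=50]]
   so B = (8, 19)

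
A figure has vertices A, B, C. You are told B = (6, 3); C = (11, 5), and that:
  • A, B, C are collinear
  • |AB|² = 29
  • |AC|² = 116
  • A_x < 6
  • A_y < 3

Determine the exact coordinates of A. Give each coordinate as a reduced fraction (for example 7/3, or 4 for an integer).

A = (1, 1)

1. A_x = 1  [[A, B, C are collinear ⇒ -2x+5y-3=0] ∩ [|A−(6, 3)|²=29]]
2. A_y = 1  [[A, B, C are collinear ⇒ -2x+5y-3=0] ∩ [|A−(6, 3)|²=29]]
   so A = (1, 1)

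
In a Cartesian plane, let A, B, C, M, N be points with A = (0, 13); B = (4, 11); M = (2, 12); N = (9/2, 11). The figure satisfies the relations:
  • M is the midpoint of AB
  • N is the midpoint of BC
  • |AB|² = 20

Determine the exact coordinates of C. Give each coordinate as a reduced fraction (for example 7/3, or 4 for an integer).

1. C_x = 5  [C = 2·N−B = 2·(9/2, 11)−(4, 11)]
2. C_y = 11  [C = 2·N−B = 2·(9/2, 11)−(4, 11)]
   so C = (5, 11)

C = (5, 11)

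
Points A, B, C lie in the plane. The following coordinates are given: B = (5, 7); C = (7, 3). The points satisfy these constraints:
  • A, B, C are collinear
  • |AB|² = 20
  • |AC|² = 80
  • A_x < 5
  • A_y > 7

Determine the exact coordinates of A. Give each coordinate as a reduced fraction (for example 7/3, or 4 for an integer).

1. A_x = 3  [[A, B, C are collinear ⇒ 4x+2y-34=0] ∩ [|A−(5, 7)|²=20]]
2. A_y = 11  [[A, B, C are collinear ⇒ 4x+2y-34=0] ∩ [|A−(5, 7)|²=20]]
   so A = (3, 11)

A = (3, 11)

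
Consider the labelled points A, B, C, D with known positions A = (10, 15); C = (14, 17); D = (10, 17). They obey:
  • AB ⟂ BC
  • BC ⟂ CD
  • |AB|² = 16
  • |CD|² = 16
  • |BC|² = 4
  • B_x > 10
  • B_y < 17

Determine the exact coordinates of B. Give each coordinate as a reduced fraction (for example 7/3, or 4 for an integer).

1. B_x = 14  [[BC ⟂ CD ⇒ 4x-56=0] ∩ [|B−(10, 15)|²=16]]
2. B_y = 15  [[BC ⟂ CD ⇒ 4x-56=0] ∩ [|B−(10, 15)|²=16]]
   so B = (14, 15)

B = (14, 15)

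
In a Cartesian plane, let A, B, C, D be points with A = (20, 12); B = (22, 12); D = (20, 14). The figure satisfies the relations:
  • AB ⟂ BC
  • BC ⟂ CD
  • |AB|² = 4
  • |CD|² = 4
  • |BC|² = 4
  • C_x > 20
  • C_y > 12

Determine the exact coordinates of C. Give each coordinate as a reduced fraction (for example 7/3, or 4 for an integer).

C = (22, 14)

1. C_x = 22  [[AB ⟂ BC ⇒ 2x-44=0] ∩ [|C−(20, 14)|²=4]]
2. C_y = 14  [[AB ⟂ BC ⇒ 2x-44=0] ∩ [|C−(20, 14)|²=4]]
   so C = (22, 14)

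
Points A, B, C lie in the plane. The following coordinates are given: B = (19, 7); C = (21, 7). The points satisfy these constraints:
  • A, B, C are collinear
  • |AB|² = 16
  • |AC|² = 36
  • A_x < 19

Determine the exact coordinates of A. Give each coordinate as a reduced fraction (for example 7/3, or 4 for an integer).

A = (15, 7)

1. A_x = 15  [[A, B, C are collinear ⇒ 2y-14=0] ∩ [|A−(19, 7)|²=16]]
2. A_y = 7  [[A, B, C are collinear ⇒ 2y-14=0] ∩ [|A−(19, 7)|²=16]]
   so A = (15, 7)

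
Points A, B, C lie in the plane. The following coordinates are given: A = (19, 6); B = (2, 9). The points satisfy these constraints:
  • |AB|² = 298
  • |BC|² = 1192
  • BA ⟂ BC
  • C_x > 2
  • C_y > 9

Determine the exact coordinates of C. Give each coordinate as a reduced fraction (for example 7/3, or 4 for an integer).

1. C_x = 8  [[BA ⟂ BC ⇒ 17x-3y-7=0] ∩ [|C−(2, 9)|²=1192]]
2. C_y = 43  [[BA ⟂ BC ⇒ 17x-3y-7=0] ∩ [|C−(2, 9)|²=1192]]
   so C = (8, 43)

C = (8, 43)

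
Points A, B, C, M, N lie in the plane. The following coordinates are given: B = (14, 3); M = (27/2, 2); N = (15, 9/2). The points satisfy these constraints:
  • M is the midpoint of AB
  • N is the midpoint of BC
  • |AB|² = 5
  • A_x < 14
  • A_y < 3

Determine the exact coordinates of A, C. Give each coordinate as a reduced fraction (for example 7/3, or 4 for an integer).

1. A_x = 13  [A = 2·M−B = 2·(27/2, 2)−(14, 3)]
2. A_y = 1  [A = 2·M−B = 2·(27/2, 2)−(14, 3)]
   so A = (13, 1)
3. C_x = 16  [C = 2·N−B = 2·(15, 9/2)−(14, 3)]
4. C_y = 6  [C = 2·N−B = 2·(15, 9/2)−(14, 3)]
   so C = (16, 6)

A = (13, 1)
C = (16, 6)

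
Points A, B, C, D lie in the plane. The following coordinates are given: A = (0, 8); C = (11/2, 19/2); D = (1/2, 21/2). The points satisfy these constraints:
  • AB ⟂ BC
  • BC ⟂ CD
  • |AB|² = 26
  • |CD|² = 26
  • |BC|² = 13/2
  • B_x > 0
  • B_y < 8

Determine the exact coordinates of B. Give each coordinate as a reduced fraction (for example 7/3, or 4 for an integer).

B = (5, 7)

1. B_x = 5  [[BC ⟂ CD ⇒ 5x-1y-18=0] ∩ [|B−(0, 8)|²=26]]
2. B_y = 7  [[BC ⟂ CD ⇒ 5x-1y-18=0] ∩ [|B−(0, 8)|²=26]]
   so B = (5, 7)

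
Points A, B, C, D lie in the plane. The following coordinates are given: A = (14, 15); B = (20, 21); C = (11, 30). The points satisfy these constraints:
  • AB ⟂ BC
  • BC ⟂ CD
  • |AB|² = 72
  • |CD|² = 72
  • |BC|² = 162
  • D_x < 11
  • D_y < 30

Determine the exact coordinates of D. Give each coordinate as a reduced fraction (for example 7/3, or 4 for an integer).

1. D_x = 5  [[BC ⟂ CD ⇒ -9x+9y-171=0] ∩ [|D−(11, 30)|²=72]]
2. D_y = 24  [[BC ⟂ CD ⇒ -9x+9y-171=0] ∩ [|D−(11, 30)|²=72]]
   so D = (5, 24)

D = (5, 24)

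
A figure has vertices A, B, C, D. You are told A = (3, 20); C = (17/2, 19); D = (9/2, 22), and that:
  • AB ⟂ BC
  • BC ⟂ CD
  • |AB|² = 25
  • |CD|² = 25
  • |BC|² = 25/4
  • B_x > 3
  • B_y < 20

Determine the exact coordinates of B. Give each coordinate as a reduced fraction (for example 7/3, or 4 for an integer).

B = (7, 17)

1. B_x = 7  [[BC ⟂ CD ⇒ 4x-3y+23=0] ∩ [|B−(3, 20)|²=25]]
2. B_y = 17  [[BC ⟂ CD ⇒ 4x-3y+23=0] ∩ [|B−(3, 20)|²=25]]
   so B = (7, 17)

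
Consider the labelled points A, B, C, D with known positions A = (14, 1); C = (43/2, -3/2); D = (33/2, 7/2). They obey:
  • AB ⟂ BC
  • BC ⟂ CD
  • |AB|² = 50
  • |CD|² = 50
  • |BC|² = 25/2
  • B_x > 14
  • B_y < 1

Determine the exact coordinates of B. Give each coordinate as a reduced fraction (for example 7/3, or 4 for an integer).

1. B_x = 19  [[BC ⟂ CD ⇒ 5x-5y-115=0] ∩ [|B−(14, 1)|²=50]]
2. B_y = -4  [[BC ⟂ CD ⇒ 5x-5y-115=0] ∩ [|B−(14, 1)|²=50]]
   so B = (19, -4)

B = (19, -4)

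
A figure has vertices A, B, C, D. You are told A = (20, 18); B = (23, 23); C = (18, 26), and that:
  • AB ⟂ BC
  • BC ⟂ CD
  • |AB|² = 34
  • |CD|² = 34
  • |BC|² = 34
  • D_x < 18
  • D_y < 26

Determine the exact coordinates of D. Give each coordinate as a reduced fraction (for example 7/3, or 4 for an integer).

1. D_x = 15  [[BC ⟂ CD ⇒ -5x+3y+12=0] ∩ [|D−(18, 26)|²=34]]
2. D_y = 21  [[BC ⟂ CD ⇒ -5x+3y+12=0] ∩ [|D−(18, 26)|²=34]]
   so D = (15, 21)

D = (15, 21)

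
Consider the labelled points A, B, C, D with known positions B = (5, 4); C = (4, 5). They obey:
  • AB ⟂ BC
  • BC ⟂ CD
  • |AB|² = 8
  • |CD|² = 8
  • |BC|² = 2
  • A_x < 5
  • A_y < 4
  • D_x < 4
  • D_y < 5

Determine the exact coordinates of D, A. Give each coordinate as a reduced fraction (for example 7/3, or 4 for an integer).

1. D_x = 2  [[BC ⟂ CD ⇒ -1x+1y-1=0] ∩ [|D−(4, 5)|²=8]]
2. D_y = 3  [[BC ⟂ CD ⇒ -1x+1y-1=0] ∩ [|D−(4, 5)|²=8]]
   so D = (2, 3)
3. A_x = 3  [[AB ⟂ BC ⇒ 1x-1y-1=0] ∩ [|A−(5, 4)|²=8]]
4. A_y = 2  [[AB ⟂ BC ⇒ 1x-1y-1=0] ∩ [|A−(5, 4)|²=8]]
   so A = (3, 2)

D = (2, 3)
A = (3, 2)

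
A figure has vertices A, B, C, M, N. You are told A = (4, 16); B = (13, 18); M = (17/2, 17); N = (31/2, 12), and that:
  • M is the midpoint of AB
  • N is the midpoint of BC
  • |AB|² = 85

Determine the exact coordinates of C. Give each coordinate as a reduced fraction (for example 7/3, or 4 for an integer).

1. C_x = 18  [C = 2·N−B = 2·(31/2, 12)−(13, 18)]
2. C_y = 6  [C = 2·N−B = 2·(31/2, 12)−(13, 18)]
   so C = (18, 6)

C = (18, 6)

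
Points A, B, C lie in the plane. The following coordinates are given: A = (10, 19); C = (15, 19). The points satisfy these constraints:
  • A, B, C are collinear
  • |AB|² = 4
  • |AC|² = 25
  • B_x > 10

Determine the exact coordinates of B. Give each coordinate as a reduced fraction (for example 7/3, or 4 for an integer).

1. B_x = 12  [[A, B, C are collinear ⇒ -5y+95=0] ∩ [|B−(10, 19)|²=4]]
2. B_y = 19  [[A, B, C are collinear ⇒ -5y+95=0] ∩ [|B−(10, 19)|²=4]]
   so B = (12, 19)

B = (12, 19)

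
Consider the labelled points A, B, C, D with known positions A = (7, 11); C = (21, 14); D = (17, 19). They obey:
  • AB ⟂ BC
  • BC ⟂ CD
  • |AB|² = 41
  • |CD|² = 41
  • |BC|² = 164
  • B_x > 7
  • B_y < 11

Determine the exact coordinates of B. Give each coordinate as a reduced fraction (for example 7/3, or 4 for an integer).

1. B_x = 11  [[BC ⟂ CD ⇒ 4x-5y-14=0] ∩ [|B−(7, 11)|²=41]]
2. B_y = 6  [[BC ⟂ CD ⇒ 4x-5y-14=0] ∩ [|B−(7, 11)|²=41]]
   so B = (11, 6)

B = (11, 6)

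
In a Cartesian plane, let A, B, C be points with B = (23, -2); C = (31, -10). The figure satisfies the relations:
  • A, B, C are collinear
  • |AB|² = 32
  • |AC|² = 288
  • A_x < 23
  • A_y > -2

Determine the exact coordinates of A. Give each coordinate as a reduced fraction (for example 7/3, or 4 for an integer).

A = (19, 2)

1. A_x = 19  [[A, B, C are collinear ⇒ 8x+8y-168=0] ∩ [|A−(23, -2)|²=32]]
2. A_y = 2  [[A, B, C are collinear ⇒ 8x+8y-168=0] ∩ [|A−(23, -2)|²=32]]
   so A = (19, 2)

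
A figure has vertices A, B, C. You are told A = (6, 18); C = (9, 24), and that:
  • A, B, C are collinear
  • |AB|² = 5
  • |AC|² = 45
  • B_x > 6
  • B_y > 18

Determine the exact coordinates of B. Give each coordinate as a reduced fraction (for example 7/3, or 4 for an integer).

1. B_x = 7  [[A, B, C are collinear ⇒ 6x-3y+18=0] ∩ [|B−(6, 18)|²=5]]
2. B_y = 20  [[A, B, C are collinear ⇒ 6x-3y+18=0] ∩ [|B−(6, 18)|²=5]]
   so B = (7, 20)

B = (7, 20)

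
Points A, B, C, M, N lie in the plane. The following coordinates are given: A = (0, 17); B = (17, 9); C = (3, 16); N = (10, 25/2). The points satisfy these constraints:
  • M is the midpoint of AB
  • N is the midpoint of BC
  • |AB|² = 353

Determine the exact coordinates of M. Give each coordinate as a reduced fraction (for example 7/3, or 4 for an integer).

1. M_x = 17/2  [2·M = A+B = (0, 17)+(17, 9)]
2. M_y = 13  [2·M = A+B = (0, 17)+(17, 9)]
   so M = (17/2, 13)

M = (17/2, 13)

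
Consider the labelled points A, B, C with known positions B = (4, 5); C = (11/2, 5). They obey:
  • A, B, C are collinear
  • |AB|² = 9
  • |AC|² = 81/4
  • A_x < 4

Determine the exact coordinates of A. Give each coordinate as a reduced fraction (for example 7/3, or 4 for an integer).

1. A_x = 1  [[A, B, C are collinear ⇒ 3/2y-15/2=0] ∩ [|A−(4, 5)|²=9]]
2. A_y = 5  [[A, B, C are collinear ⇒ 3/2y-15/2=0] ∩ [|A−(4, 5)|²=9]]
   so A = (1, 5)

A = (1, 5)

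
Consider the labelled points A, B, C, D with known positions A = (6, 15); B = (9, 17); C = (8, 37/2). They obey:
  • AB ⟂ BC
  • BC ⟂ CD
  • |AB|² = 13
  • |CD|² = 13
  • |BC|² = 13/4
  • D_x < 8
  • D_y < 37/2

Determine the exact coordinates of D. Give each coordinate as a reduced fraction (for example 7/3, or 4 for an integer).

1. D_x = 5  [[BC ⟂ CD ⇒ -1x+3/2y-79/4=0] ∩ [|D−(8, 37/2)|²=13]]
2. D_y = 33/2  [[BC ⟂ CD ⇒ -1x+3/2y-79/4=0] ∩ [|D−(8, 37/2)|²=13]]
   so D = (5, 33/2)

D = (5, 33/2)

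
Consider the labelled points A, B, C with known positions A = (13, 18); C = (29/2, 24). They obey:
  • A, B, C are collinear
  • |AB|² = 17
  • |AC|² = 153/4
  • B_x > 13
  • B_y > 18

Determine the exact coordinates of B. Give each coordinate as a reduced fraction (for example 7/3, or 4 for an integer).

1. B_x = 14  [[A, B, C are collinear ⇒ 6x-3/2y-51=0] ∩ [|B−(13, 18)|²=17]]
2. B_y = 22  [[A, B, C are collinear ⇒ 6x-3/2y-51=0] ∩ [|B−(13, 18)|²=17]]
   so B = (14, 22)

B = (14, 22)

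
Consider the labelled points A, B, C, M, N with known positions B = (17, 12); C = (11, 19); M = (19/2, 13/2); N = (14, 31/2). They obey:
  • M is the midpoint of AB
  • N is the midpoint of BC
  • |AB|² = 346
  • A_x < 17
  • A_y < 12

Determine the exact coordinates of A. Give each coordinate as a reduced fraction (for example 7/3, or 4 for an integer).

1. A_x = 2  [A = 2·M−B = 2·(19/2, 13/2)−(17, 12)]
2. A_y = 1  [A = 2·M−B = 2·(19/2, 13/2)−(17, 12)]
   so A = (2, 1)

A = (2, 1)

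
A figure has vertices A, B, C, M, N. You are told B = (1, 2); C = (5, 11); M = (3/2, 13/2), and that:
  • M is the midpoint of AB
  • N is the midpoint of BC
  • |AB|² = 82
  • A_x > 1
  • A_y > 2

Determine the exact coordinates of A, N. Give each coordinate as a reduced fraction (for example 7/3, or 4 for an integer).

A = (2, 11)
N = (3, 13/2)

1. A_x = 2  [A = 2·M−B = 2·(3/2, 13/2)−(1, 2)]
2. A_y = 11  [A = 2·M−B = 2·(3/2, 13/2)−(1, 2)]
   so A = (2, 11)
3. N_x = 3  [2·N = B+C = (1, 2)+(5, 11)]
4. N_y = 13/2  [2·N = B+C = (1, 2)+(5, 11)]
   so N = (3, 13/2)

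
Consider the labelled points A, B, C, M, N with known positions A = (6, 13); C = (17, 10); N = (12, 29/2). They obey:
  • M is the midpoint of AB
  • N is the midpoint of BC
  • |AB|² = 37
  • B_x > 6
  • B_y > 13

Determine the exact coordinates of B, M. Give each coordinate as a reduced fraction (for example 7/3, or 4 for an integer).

1. B_x = 7  [B = 2·N−C = 2·(12, 29/2)−(17, 10)]
2. B_y = 19  [B = 2·N−C = 2·(12, 29/2)−(17, 10)]
   so B = (7, 19)
3. M_x = 13/2  [2·M = A+B = (6, 13)+(7, 19)]
4. M_y = 16  [2·M = A+B = (6, 13)+(7, 19)]
   so M = (13/2, 16)

B = (7, 19)
M = (13/2, 16)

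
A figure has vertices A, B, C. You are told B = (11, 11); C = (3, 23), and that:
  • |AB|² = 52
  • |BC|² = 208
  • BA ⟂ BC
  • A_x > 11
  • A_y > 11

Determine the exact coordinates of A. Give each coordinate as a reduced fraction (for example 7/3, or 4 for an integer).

1. A_x = 17  [[BA ⟂ BC ⇒ -8x+12y-44=0] ∩ [|A−(11, 11)|²=52]]
2. A_y = 15  [[BA ⟂ BC ⇒ -8x+12y-44=0] ∩ [|A−(11, 11)|²=52]]
   so A = (17, 15)

A = (17, 15)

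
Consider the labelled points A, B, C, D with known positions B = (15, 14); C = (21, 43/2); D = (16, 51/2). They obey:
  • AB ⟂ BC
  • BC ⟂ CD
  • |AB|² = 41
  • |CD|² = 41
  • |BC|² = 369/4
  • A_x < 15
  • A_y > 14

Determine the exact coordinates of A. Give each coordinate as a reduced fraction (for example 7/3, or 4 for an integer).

1. A_x = 10  [[AB ⟂ BC ⇒ -6x-15/2y+195=0] ∩ [|A−(15, 14)|²=41]]
2. A_y = 18  [[AB ⟂ BC ⇒ -6x-15/2y+195=0] ∩ [|A−(15, 14)|²=41]]
   so A = (10, 18)

A = (10, 18)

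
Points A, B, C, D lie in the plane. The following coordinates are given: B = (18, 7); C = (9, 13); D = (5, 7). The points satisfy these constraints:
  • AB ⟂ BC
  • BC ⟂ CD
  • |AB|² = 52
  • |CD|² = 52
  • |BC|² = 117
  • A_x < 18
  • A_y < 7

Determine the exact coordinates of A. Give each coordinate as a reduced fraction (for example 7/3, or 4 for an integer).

A = (14, 1)

1. A_x = 14  [[AB ⟂ BC ⇒ 9x-6y-120=0] ∩ [|A−(18, 7)|²=52]]
2. A_y = 1  [[AB ⟂ BC ⇒ 9x-6y-120=0] ∩ [|A−(18, 7)|²=52]]
   so A = (14, 1)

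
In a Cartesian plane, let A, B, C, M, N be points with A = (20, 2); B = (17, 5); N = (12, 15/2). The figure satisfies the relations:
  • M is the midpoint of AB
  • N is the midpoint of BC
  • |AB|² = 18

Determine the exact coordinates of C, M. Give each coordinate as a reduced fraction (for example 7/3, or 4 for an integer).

1. M_x = 37/2  [2·M = A+B = (20, 2)+(17, 5)]
2. M_y = 7/2  [2·M = A+B = (20, 2)+(17, 5)]
   so M = (37/2, 7/2)
3. C_x = 7  [C = 2·N−B = 2·(12, 15/2)−(17, 5)]
4. C_y = 10  [C = 2·N−B = 2·(12, 15/2)−(17, 5)]
   so C = (7, 10)

C = (7, 10)
M = (37/2, 7/2)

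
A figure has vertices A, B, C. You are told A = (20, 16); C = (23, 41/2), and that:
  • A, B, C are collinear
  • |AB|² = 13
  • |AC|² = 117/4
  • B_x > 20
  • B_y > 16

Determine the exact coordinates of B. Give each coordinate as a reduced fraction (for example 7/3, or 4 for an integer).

B = (22, 19)

1. B_x = 22  [[A, B, C are collinear ⇒ 9/2x-3y-42=0] ∩ [|B−(20, 16)|²=13]]
2. B_y = 19  [[A, B, C are collinear ⇒ 9/2x-3y-42=0] ∩ [|B−(20, 16)|²=13]]
   so B = (22, 19)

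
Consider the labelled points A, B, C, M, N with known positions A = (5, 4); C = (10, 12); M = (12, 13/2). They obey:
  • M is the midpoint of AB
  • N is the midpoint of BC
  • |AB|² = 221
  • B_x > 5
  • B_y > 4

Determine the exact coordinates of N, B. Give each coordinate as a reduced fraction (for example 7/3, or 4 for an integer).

N = (29/2, 21/2)
B = (19, 9)

1. B_x = 19  [B = 2·M−A = 2·(12, 13/2)−(5, 4)]
2. B_y = 9  [B = 2·M−A = 2·(12, 13/2)−(5, 4)]
   so B = (19, 9)
3. N_x = 29/2  [2·N = B+C = (19, 9)+(10, 12)]
4. N_y = 21/2  [2·N = B+C = (19, 9)+(10, 12)]
   so N = (29/2, 21/2)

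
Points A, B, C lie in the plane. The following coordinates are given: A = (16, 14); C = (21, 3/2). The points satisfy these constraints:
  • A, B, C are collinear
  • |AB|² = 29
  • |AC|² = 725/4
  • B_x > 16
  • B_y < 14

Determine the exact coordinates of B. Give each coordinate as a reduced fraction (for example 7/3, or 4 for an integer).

1. B_x = 18  [[A, B, C are collinear ⇒ -25/2x-5y+270=0] ∩ [|B−(16, 14)|²=29]]
2. B_y = 9  [[A, B, C are collinear ⇒ -25/2x-5y+270=0] ∩ [|B−(16, 14)|²=29]]
   so B = (18, 9)

B = (18, 9)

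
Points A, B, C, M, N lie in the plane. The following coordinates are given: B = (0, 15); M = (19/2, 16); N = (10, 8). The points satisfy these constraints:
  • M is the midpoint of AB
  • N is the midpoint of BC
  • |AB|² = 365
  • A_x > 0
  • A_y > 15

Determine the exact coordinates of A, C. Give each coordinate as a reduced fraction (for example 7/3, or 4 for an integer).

1. A_x = 19  [A = 2·M−B = 2·(19/2, 16)−(0, 15)]
2. A_y = 17  [A = 2·M−B = 2·(19/2, 16)−(0, 15)]
   so A = (19, 17)
3. C_x = 20  [C = 2·N−B = 2·(10, 8)−(0, 15)]
4. C_y = 1  [C = 2·N−B = 2·(10, 8)−(0, 15)]
   so C = (20, 1)

A = (19, 17)
C = (20, 1)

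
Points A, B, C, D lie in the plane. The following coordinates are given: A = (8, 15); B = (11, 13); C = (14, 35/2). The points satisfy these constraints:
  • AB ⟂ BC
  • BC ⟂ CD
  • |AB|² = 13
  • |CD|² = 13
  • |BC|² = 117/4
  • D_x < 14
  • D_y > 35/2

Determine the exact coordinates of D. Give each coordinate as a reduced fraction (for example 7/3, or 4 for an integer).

1. D_x = 11  [[BC ⟂ CD ⇒ 3x+9/2y-483/4=0] ∩ [|D−(14, 35/2)|²=13]]
2. D_y = 39/2  [[BC ⟂ CD ⇒ 3x+9/2y-483/4=0] ∩ [|D−(14, 35/2)|²=13]]
   so D = (11, 39/2)

D = (11, 39/2)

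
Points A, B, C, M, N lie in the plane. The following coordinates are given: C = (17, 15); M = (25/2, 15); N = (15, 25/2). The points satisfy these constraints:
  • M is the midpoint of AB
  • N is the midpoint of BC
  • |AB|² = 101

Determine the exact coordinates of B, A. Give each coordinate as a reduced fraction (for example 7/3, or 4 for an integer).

1. B_x = 13  [B = 2·N−C = 2·(15, 25/2)−(17, 15)]
2. B_y = 10  [B = 2·N−C = 2·(15, 25/2)−(17, 15)]
   so B = (13, 10)
3. A_x = 12  [A = 2·M−B = 2·(25/2, 15)−(13, 10)]
4. A_y = 20  [A = 2·M−B = 2·(25/2, 15)−(13, 10)]
   so A = (12, 20)

B = (13, 10)
A = (12, 20)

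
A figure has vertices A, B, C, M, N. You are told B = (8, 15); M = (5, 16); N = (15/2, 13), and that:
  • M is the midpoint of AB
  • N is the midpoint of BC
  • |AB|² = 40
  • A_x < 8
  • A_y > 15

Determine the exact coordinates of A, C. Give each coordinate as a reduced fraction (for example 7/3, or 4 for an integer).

1. A_x = 2  [A = 2·M−B = 2·(5, 16)−(8, 15)]
2. A_y = 17  [A = 2·M−B = 2·(5, 16)−(8, 15)]
   so A = (2, 17)
3. C_x = 7  [C = 2·N−B = 2·(15/2, 13)−(8, 15)]
4. C_y = 11  [C = 2·N−B = 2·(15/2, 13)−(8, 15)]
   so C = (7, 11)

A = (2, 17)
C = (7, 11)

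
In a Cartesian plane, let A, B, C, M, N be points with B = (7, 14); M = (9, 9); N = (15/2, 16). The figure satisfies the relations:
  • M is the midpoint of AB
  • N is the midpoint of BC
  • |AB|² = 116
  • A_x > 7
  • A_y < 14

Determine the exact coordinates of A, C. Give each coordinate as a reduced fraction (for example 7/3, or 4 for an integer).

A = (11, 4)
C = (8, 18)

1. A_x = 11  [A = 2·M−B = 2·(9, 9)−(7, 14)]
2. A_y = 4  [A = 2·M−B = 2·(9, 9)−(7, 14)]
   so A = (11, 4)
3. C_x = 8  [C = 2·N−B = 2·(15/2, 16)−(7, 14)]
4. C_y = 18  [C = 2·N−B = 2·(15/2, 16)−(7, 14)]
   so C = (8, 18)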